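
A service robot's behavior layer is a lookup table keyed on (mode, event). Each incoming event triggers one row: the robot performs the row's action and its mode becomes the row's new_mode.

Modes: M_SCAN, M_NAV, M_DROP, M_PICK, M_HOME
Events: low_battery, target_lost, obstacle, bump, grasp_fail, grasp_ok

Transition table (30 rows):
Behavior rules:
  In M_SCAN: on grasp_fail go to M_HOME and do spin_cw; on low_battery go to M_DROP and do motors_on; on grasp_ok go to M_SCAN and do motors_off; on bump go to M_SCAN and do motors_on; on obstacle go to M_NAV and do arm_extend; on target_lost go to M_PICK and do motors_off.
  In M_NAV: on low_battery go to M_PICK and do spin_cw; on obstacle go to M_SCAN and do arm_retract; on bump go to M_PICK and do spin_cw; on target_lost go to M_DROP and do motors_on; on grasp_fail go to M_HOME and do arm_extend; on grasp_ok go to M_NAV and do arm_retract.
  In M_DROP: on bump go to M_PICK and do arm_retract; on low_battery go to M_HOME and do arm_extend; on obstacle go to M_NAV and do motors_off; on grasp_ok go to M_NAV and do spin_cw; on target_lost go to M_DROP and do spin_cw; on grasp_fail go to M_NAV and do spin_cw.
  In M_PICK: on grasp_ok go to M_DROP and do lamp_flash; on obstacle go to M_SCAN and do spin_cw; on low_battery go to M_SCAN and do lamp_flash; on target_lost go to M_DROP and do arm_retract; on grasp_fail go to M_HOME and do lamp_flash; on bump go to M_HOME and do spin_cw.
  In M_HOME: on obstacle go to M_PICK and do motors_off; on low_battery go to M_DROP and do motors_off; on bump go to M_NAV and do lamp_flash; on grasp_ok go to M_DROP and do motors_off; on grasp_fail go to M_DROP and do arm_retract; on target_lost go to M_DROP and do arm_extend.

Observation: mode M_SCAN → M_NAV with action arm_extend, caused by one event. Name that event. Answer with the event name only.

obstacle

try low_battery: (M_SCAN, low_battery) → (M_DROP, motors_on)
try target_lost: (M_SCAN, target_lost) → (M_PICK, motors_off)
try obstacle: (M_SCAN, obstacle) → (M_NAV, arm_extend)  ← matches
try bump: (M_SCAN, bump) → (M_SCAN, motors_on)
try grasp_fail: (M_SCAN, grasp_fail) → (M_HOME, spin_cw)
try grasp_ok: (M_SCAN, grasp_ok) → (M_SCAN, motors_off)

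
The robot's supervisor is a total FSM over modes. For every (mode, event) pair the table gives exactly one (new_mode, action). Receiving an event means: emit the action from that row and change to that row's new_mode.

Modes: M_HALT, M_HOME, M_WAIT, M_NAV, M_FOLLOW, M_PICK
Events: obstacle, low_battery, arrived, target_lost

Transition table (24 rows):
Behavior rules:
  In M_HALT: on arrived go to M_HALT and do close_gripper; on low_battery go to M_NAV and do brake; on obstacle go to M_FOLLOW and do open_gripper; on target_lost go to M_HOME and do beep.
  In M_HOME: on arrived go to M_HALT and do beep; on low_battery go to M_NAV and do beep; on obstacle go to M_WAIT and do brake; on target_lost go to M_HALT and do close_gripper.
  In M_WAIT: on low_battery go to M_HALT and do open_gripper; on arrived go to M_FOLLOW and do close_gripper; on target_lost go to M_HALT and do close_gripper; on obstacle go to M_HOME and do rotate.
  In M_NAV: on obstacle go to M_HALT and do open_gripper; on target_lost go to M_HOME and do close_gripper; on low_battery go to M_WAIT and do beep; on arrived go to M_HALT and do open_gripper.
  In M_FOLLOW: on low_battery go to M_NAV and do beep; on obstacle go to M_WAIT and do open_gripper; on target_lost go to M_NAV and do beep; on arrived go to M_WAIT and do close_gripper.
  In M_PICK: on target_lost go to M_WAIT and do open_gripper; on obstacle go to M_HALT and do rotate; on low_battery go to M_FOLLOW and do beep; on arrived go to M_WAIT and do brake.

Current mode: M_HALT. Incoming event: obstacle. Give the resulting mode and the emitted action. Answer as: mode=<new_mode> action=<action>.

current mode = M_HALT; filter table to that mode:
  (M_HALT, arrived) → (M_HALT, close_gripper)
  (M_HALT, low_battery) → (M_NAV, brake)
  (M_HALT, obstacle) → (M_FOLLOW, open_gripper)  ← event matches
  (M_HALT, target_lost) → (M_HOME, beep)
event = obstacle selects (M_FOLLOW, open_gripper)

mode=M_FOLLOW action=open_gripper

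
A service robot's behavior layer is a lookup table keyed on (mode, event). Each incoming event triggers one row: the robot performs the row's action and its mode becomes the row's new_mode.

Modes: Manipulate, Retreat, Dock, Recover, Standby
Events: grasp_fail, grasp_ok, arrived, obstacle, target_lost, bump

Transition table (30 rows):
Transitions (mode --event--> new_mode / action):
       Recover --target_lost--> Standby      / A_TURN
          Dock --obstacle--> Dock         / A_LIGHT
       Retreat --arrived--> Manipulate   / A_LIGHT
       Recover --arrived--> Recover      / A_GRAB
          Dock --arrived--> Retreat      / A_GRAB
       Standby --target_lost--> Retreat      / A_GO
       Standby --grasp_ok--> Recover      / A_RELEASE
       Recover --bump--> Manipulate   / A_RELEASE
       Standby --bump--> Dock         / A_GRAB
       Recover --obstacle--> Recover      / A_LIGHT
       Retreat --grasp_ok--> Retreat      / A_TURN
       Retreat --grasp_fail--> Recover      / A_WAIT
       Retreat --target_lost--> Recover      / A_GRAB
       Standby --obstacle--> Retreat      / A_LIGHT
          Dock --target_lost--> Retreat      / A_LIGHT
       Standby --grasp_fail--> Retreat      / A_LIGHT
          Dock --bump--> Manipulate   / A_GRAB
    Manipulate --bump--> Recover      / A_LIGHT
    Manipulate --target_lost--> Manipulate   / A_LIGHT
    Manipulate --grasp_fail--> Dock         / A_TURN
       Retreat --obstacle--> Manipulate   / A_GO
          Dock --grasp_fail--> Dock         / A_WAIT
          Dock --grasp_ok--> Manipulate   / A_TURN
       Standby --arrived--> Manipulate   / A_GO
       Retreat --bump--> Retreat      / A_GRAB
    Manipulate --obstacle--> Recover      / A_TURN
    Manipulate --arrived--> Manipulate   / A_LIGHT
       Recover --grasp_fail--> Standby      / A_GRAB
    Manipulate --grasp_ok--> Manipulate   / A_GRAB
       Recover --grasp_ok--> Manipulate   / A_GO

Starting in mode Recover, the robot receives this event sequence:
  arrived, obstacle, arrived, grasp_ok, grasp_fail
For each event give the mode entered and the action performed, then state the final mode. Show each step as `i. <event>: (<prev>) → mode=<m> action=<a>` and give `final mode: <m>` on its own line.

final mode: Dock

1. arrived: (Recover) → mode=Recover action=A_GRAB
2. obstacle: (Recover) → mode=Recover action=A_LIGHT
3. arrived: (Recover) → mode=Recover action=A_GRAB
4. grasp_ok: (Recover) → mode=Manipulate action=A_GO
5. grasp_fail: (Manipulate) → mode=Dock action=A_TURN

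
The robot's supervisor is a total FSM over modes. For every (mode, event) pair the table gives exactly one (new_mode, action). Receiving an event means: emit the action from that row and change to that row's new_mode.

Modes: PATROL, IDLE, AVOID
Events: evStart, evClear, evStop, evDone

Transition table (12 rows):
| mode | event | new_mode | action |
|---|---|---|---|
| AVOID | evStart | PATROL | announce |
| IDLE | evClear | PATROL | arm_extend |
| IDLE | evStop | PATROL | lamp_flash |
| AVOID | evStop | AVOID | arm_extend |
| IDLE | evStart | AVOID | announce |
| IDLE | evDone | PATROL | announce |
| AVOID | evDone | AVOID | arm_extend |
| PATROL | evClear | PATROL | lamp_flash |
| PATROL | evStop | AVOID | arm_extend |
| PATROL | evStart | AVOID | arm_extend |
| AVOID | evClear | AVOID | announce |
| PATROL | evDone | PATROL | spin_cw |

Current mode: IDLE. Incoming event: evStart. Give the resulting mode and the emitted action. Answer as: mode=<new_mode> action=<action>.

mode=AVOID action=announce

current mode = IDLE; filter table to that mode:
  (IDLE, evClear) → (PATROL, arm_extend)
  (IDLE, evStop) → (PATROL, lamp_flash)
  (IDLE, evStart) → (AVOID, announce)  ← event matches
  (IDLE, evDone) → (PATROL, announce)
event = evStart selects (AVOID, announce)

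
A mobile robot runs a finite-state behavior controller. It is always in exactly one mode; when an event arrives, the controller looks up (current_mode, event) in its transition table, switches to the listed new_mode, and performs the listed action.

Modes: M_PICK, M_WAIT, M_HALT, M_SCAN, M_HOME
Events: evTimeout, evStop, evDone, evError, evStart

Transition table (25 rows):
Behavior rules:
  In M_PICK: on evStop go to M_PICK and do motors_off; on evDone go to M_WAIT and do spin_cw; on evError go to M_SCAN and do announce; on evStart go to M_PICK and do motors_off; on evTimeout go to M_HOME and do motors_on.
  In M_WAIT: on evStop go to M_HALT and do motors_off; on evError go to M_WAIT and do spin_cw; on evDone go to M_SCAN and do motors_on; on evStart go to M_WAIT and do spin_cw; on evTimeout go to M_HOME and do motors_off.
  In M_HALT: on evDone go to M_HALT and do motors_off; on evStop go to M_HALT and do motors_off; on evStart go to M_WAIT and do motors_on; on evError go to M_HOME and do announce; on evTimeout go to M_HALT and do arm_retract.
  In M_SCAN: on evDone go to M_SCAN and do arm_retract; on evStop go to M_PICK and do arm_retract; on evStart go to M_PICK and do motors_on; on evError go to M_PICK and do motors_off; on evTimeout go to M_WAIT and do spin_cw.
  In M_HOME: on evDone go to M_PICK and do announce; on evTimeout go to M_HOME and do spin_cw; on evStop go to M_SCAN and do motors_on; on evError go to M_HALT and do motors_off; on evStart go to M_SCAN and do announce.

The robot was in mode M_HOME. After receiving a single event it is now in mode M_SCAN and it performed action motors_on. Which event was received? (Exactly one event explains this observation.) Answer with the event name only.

try evTimeout: (M_HOME, evTimeout) → (M_HOME, spin_cw)
try evStop: (M_HOME, evStop) → (M_SCAN, motors_on)  ← matches
try evDone: (M_HOME, evDone) → (M_PICK, announce)
try evError: (M_HOME, evError) → (M_HALT, motors_off)
try evStart: (M_HOME, evStart) → (M_SCAN, announce)

evStop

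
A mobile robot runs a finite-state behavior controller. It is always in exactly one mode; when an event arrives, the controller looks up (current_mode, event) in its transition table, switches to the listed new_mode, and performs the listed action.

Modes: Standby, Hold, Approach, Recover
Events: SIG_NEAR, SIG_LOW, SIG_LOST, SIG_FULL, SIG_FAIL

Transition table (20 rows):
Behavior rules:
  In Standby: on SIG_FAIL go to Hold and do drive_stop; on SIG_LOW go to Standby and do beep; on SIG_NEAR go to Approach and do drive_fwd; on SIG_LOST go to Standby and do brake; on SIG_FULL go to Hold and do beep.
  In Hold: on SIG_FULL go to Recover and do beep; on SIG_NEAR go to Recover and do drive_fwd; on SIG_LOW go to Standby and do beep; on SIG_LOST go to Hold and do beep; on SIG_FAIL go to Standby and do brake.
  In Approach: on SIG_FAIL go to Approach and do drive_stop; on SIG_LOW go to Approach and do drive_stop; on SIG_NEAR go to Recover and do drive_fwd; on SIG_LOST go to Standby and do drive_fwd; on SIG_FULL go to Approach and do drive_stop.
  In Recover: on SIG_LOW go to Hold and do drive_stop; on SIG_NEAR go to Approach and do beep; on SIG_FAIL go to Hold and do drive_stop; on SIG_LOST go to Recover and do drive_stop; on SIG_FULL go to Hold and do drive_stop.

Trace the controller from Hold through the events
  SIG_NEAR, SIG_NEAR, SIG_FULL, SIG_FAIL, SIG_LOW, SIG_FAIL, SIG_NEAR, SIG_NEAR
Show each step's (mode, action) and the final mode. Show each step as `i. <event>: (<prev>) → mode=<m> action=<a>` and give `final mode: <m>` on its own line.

final mode: Approach

1. SIG_NEAR: (Hold) → mode=Recover action=drive_fwd
2. SIG_NEAR: (Recover) → mode=Approach action=beep
3. SIG_FULL: (Approach) → mode=Approach action=drive_stop
4. SIG_FAIL: (Approach) → mode=Approach action=drive_stop
5. SIG_LOW: (Approach) → mode=Approach action=drive_stop
6. SIG_FAIL: (Approach) → mode=Approach action=drive_stop
7. SIG_NEAR: (Approach) → mode=Recover action=drive_fwd
8. SIG_NEAR: (Recover) → mode=Approach action=beep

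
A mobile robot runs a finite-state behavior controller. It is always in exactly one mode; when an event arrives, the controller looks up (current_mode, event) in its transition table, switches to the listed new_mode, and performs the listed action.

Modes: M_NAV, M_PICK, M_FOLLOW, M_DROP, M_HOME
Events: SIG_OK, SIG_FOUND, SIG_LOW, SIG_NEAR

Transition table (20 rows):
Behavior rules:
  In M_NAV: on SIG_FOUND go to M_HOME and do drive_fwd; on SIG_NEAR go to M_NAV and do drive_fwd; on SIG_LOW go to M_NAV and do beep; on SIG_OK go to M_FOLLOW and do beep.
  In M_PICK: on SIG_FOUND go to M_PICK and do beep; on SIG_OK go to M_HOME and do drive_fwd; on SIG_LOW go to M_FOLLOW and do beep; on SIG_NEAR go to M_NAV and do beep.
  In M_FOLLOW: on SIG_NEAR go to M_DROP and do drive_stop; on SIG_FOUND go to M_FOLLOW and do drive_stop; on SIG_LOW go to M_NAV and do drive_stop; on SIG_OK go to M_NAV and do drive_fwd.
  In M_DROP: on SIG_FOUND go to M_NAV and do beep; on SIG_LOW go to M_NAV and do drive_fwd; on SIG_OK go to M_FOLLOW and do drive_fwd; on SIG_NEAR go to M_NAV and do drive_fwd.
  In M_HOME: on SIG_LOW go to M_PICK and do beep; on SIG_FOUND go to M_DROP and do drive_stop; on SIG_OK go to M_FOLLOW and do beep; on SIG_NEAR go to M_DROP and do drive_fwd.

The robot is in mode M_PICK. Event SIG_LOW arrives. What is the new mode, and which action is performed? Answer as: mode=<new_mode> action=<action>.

mode=M_FOLLOW action=beep

current mode = M_PICK; filter table to that mode:
  (M_PICK, SIG_FOUND) → (M_PICK, beep)
  (M_PICK, SIG_OK) → (M_HOME, drive_fwd)
  (M_PICK, SIG_LOW) → (M_FOLLOW, beep)  ← event matches
  (M_PICK, SIG_NEAR) → (M_NAV, beep)
event = SIG_LOW selects (M_FOLLOW, beep)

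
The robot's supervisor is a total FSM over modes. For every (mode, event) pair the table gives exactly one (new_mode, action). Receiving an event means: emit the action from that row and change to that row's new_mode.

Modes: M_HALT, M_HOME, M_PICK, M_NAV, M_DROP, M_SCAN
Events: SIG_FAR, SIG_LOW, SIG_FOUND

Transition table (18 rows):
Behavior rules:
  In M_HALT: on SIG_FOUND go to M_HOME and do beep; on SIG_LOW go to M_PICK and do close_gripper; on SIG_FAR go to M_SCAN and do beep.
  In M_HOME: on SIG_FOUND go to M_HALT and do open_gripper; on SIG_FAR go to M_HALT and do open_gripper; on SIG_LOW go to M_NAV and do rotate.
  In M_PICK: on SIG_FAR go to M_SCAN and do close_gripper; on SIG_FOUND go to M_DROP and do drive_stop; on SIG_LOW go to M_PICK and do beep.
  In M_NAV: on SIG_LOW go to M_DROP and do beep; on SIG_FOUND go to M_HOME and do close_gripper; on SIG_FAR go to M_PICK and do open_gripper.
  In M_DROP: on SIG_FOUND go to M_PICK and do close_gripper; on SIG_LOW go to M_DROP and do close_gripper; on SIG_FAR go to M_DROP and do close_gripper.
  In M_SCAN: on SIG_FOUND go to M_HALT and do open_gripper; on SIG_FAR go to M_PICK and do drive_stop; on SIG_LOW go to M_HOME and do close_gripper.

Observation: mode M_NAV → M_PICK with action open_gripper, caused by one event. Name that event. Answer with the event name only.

try SIG_FAR: (M_NAV, SIG_FAR) → (M_PICK, open_gripper)  ← matches
try SIG_LOW: (M_NAV, SIG_LOW) → (M_DROP, beep)
try SIG_FOUND: (M_NAV, SIG_FOUND) → (M_HOME, close_gripper)

SIG_FAR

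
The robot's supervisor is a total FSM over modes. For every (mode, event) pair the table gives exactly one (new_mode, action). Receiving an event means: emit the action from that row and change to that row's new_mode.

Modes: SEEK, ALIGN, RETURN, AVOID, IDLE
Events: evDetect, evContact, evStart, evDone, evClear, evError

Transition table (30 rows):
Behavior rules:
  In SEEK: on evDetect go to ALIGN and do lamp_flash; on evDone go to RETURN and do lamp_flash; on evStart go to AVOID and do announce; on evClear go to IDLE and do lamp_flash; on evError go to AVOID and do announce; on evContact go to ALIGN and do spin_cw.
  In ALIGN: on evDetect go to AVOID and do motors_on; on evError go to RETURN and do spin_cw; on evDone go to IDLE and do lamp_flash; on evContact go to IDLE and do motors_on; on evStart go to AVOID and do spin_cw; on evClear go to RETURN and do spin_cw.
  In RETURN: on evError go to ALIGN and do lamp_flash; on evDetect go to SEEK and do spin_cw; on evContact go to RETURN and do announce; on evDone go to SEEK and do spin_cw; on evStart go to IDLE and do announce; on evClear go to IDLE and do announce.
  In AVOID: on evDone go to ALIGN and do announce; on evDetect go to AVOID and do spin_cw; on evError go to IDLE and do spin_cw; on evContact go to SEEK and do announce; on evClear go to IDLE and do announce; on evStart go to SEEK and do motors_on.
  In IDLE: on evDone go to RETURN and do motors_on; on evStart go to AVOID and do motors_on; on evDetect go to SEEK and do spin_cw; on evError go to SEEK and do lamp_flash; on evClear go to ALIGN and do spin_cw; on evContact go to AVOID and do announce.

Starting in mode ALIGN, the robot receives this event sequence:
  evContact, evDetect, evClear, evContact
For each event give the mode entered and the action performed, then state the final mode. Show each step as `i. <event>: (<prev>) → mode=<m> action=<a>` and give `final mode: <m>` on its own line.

final mode: AVOID

1. evContact: (ALIGN) → mode=IDLE action=motors_on
2. evDetect: (IDLE) → mode=SEEK action=spin_cw
3. evClear: (SEEK) → mode=IDLE action=lamp_flash
4. evContact: (IDLE) → mode=AVOID action=announce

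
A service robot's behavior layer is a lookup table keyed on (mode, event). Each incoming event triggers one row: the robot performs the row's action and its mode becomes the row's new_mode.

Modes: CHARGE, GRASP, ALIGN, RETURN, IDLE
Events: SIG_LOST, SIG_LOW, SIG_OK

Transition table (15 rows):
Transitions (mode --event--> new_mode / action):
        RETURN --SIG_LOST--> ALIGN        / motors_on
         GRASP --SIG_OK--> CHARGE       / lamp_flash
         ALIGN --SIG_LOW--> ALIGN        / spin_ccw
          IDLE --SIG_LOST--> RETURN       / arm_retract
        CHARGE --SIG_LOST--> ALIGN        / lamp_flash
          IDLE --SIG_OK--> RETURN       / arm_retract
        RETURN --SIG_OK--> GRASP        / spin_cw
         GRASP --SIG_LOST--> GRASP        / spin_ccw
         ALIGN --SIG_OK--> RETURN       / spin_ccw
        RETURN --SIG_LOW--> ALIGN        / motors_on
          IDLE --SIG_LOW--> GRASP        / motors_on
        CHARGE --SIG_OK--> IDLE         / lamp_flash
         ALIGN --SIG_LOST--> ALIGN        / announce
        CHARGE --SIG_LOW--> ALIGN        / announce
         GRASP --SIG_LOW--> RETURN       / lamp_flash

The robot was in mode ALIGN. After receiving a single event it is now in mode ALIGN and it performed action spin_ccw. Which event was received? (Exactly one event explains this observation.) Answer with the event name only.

try SIG_LOST: (ALIGN, SIG_LOST) → (ALIGN, announce)
try SIG_LOW: (ALIGN, SIG_LOW) → (ALIGN, spin_ccw)  ← matches
try SIG_OK: (ALIGN, SIG_OK) → (RETURN, spin_ccw)

SIG_LOW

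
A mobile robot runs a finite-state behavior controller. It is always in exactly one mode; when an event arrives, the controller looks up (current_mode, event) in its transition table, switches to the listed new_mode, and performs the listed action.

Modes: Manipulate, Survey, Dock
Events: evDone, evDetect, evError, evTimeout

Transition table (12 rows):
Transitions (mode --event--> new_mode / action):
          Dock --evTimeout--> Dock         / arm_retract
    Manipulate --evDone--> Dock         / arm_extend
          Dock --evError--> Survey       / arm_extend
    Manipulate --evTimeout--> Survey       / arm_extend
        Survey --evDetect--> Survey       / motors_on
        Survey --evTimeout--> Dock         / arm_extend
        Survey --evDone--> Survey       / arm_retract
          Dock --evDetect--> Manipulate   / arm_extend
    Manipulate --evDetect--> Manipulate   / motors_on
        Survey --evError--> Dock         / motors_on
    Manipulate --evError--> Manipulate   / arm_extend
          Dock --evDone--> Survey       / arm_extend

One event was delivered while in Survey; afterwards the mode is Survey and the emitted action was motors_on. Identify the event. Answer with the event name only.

evDetect

try evDone: (Survey, evDone) → (Survey, arm_retract)
try evDetect: (Survey, evDetect) → (Survey, motors_on)  ← matches
try evError: (Survey, evError) → (Dock, motors_on)
try evTimeout: (Survey, evTimeout) → (Dock, arm_extend)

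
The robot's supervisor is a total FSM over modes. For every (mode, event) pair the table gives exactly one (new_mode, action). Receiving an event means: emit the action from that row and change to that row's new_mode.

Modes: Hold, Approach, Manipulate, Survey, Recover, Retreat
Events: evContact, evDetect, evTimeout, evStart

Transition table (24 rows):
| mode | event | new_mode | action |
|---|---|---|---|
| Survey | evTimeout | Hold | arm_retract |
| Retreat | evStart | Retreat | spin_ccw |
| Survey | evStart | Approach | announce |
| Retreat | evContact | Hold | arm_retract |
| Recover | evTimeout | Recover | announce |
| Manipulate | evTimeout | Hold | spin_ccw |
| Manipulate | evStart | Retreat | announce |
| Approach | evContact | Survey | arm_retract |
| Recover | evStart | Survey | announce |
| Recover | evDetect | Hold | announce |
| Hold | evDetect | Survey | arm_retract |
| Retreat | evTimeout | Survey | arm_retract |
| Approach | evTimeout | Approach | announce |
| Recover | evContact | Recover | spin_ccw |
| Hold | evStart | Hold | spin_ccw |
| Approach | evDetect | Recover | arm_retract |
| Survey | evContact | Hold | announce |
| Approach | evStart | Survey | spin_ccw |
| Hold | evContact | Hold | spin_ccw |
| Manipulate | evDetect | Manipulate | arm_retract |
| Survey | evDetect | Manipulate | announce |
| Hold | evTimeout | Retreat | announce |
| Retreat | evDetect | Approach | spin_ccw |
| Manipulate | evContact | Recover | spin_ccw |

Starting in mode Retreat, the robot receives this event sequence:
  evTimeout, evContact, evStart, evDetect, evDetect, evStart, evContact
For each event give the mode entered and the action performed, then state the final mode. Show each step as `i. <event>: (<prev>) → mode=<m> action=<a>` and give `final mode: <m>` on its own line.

final mode: Hold

1. evTimeout: (Retreat) → mode=Survey action=arm_retract
2. evContact: (Survey) → mode=Hold action=announce
3. evStart: (Hold) → mode=Hold action=spin_ccw
4. evDetect: (Hold) → mode=Survey action=arm_retract
5. evDetect: (Survey) → mode=Manipulate action=announce
6. evStart: (Manipulate) → mode=Retreat action=announce
7. evContact: (Retreat) → mode=Hold action=arm_retract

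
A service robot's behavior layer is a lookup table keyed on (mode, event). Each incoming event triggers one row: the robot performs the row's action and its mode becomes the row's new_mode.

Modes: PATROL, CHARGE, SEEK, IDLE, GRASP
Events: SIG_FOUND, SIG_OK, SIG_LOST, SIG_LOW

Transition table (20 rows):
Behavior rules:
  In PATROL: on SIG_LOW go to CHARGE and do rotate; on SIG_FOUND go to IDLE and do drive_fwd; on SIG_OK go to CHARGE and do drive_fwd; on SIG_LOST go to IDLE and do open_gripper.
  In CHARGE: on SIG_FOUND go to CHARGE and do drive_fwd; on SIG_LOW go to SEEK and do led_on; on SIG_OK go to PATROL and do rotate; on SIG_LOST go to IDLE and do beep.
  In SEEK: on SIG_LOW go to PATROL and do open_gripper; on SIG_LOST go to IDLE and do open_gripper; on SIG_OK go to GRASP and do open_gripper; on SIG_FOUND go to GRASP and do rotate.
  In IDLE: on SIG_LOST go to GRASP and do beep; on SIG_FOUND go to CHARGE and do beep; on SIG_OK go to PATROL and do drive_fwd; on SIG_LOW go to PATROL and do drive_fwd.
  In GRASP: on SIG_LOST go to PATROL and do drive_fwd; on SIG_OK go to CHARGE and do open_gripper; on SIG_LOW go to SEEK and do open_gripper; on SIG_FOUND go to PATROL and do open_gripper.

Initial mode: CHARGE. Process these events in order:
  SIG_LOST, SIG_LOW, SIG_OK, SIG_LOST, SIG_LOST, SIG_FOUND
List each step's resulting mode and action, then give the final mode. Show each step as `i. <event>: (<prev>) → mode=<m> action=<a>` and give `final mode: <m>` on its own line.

final mode: PATROL

1. SIG_LOST: (CHARGE) → mode=IDLE action=beep
2. SIG_LOW: (IDLE) → mode=PATROL action=drive_fwd
3. SIG_OK: (PATROL) → mode=CHARGE action=drive_fwd
4. SIG_LOST: (CHARGE) → mode=IDLE action=beep
5. SIG_LOST: (IDLE) → mode=GRASP action=beep
6. SIG_FOUND: (GRASP) → mode=PATROL action=open_gripper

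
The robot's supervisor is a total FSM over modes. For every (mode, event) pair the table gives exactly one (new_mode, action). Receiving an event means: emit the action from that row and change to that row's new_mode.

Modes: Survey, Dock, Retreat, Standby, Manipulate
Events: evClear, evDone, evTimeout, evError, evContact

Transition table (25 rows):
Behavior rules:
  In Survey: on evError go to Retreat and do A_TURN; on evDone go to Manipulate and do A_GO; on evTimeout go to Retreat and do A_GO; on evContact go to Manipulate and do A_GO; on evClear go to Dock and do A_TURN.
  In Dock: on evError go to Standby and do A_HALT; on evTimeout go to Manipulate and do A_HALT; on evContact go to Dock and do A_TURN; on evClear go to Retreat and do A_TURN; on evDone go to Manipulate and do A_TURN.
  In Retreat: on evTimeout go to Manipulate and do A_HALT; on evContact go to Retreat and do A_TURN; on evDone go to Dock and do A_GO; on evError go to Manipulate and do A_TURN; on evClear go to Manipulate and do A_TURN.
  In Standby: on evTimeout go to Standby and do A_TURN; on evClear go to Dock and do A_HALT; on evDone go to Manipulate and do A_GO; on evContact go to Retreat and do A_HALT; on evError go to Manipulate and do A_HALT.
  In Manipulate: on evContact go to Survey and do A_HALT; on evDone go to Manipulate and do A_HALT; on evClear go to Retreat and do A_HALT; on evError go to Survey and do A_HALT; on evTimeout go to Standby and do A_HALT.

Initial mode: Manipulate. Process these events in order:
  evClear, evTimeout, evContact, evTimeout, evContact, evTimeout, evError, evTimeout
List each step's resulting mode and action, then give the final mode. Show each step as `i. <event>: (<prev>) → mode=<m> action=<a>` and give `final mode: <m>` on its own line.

final mode: Retreat

1. evClear: (Manipulate) → mode=Retreat action=A_HALT
2. evTimeout: (Retreat) → mode=Manipulate action=A_HALT
3. evContact: (Manipulate) → mode=Survey action=A_HALT
4. evTimeout: (Survey) → mode=Retreat action=A_GO
5. evContact: (Retreat) → mode=Retreat action=A_TURN
6. evTimeout: (Retreat) → mode=Manipulate action=A_HALT
7. evError: (Manipulate) → mode=Survey action=A_HALT
8. evTimeout: (Survey) → mode=Retreat action=A_GO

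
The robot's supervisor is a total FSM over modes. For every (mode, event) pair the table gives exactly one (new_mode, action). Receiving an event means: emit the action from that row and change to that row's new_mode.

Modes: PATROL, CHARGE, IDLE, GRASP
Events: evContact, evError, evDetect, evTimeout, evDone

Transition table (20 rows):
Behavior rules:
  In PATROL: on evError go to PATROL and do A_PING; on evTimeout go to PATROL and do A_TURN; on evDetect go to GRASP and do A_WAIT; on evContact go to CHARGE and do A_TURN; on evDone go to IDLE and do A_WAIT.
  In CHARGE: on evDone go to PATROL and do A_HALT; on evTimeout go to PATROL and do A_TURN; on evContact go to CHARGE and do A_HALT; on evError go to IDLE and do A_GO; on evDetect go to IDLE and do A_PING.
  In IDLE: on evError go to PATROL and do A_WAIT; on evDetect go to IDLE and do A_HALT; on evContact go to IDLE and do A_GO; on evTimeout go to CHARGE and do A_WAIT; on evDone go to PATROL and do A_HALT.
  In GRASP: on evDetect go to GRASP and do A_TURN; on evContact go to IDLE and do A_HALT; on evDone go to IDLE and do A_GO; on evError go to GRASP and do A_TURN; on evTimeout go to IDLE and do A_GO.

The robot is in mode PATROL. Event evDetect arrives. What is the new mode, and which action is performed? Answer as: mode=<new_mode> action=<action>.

mode=GRASP action=A_WAIT

current mode = PATROL; filter table to that mode:
  (PATROL, evError) → (PATROL, A_PING)
  (PATROL, evTimeout) → (PATROL, A_TURN)
  (PATROL, evDetect) → (GRASP, A_WAIT)  ← event matches
  (PATROL, evContact) → (CHARGE, A_TURN)
  (PATROL, evDone) → (IDLE, A_WAIT)
event = evDetect selects (GRASP, A_WAIT)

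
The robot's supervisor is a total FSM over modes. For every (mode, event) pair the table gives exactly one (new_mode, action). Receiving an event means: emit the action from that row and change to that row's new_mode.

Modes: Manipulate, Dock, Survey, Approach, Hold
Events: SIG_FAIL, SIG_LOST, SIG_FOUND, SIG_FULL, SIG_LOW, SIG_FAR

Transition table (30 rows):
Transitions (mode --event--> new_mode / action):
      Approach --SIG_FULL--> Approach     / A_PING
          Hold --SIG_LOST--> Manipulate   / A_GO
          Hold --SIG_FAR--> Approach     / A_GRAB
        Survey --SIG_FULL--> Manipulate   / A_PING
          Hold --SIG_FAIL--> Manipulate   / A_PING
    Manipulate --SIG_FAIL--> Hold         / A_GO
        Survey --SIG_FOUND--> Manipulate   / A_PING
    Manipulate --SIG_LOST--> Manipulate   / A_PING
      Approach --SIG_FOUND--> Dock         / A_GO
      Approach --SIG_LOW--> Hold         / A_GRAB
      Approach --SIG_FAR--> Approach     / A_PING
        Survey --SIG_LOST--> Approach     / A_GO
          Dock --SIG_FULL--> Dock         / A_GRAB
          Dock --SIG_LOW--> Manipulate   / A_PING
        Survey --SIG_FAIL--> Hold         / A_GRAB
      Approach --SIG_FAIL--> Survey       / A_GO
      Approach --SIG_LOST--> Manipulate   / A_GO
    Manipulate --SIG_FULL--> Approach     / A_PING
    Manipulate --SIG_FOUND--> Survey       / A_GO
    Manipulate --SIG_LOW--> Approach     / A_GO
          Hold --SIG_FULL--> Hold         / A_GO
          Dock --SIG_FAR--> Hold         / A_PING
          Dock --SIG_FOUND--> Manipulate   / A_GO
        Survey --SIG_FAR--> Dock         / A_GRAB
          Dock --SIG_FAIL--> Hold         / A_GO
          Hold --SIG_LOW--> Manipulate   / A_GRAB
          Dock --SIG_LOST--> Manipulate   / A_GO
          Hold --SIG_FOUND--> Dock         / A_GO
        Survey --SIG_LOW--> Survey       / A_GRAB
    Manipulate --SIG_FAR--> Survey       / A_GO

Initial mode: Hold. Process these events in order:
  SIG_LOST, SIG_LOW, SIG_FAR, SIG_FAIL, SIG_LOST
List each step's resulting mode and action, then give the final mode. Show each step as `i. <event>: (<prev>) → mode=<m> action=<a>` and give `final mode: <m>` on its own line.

1. SIG_LOST: (Hold) → mode=Manipulate action=A_GO
2. SIG_LOW: (Manipulate) → mode=Approach action=A_GO
3. SIG_FAR: (Approach) → mode=Approach action=A_PING
4. SIG_FAIL: (Approach) → mode=Survey action=A_GO
5. SIG_LOST: (Survey) → mode=Approach action=A_GO

final mode: Approach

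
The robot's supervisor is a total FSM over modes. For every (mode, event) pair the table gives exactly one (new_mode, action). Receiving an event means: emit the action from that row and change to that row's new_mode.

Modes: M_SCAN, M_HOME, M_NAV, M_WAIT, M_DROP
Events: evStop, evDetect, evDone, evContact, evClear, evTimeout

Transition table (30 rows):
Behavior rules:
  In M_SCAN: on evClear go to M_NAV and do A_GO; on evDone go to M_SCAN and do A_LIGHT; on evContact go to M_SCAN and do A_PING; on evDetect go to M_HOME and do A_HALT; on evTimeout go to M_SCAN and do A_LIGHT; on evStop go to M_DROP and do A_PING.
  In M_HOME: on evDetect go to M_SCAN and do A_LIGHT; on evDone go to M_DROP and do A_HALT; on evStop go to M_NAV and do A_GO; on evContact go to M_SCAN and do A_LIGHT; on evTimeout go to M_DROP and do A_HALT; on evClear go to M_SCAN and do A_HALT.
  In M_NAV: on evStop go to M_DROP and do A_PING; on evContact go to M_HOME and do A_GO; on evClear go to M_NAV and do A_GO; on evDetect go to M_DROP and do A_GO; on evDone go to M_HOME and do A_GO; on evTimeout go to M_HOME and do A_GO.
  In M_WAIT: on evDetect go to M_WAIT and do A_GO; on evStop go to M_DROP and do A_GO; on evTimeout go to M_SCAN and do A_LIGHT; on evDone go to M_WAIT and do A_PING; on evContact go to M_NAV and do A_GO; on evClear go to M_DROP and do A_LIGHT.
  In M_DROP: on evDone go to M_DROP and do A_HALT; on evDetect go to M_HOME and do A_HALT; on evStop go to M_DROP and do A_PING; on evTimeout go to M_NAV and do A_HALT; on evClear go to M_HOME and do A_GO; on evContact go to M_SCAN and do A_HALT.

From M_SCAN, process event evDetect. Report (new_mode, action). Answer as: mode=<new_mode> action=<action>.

current mode = M_SCAN; filter table to that mode:
  (M_SCAN, evClear) → (M_NAV, A_GO)
  (M_SCAN, evDone) → (M_SCAN, A_LIGHT)
  (M_SCAN, evContact) → (M_SCAN, A_PING)
  (M_SCAN, evDetect) → (M_HOME, A_HALT)  ← event matches
  (M_SCAN, evTimeout) → (M_SCAN, A_LIGHT)
  (M_SCAN, evStop) → (M_DROP, A_PING)
event = evDetect selects (M_HOME, A_HALT)

mode=M_HOME action=A_HALT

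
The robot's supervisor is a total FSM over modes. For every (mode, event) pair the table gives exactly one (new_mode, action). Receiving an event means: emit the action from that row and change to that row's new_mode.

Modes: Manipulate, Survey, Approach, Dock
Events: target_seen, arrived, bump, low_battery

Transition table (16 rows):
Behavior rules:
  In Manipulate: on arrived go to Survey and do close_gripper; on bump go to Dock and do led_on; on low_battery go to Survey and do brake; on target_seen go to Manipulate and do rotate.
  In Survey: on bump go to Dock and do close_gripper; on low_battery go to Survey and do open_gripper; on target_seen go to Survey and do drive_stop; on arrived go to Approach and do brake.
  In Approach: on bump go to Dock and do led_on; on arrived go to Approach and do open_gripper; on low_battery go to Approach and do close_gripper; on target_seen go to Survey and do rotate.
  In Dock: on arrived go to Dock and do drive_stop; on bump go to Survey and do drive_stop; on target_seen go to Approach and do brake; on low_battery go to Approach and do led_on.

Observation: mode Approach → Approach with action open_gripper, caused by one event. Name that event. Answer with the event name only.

arrived

try target_seen: (Approach, target_seen) → (Survey, rotate)
try arrived: (Approach, arrived) → (Approach, open_gripper)  ← matches
try bump: (Approach, bump) → (Dock, led_on)
try low_battery: (Approach, low_battery) → (Approach, close_gripper)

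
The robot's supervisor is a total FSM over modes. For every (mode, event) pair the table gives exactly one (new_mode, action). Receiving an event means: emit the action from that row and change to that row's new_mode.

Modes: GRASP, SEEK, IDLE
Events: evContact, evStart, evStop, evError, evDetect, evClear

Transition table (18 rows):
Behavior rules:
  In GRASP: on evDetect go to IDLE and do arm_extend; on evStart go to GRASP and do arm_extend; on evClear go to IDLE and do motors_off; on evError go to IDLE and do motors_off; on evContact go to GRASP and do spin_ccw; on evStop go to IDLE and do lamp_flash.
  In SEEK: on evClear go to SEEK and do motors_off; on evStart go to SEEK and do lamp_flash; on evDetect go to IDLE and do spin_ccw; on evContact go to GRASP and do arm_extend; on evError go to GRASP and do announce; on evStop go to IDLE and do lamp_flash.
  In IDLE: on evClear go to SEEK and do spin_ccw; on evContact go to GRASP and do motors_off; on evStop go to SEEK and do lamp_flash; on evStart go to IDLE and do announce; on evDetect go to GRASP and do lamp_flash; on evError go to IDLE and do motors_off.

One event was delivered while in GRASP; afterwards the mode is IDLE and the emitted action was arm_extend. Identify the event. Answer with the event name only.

try evContact: (GRASP, evContact) → (GRASP, spin_ccw)
try evStart: (GRASP, evStart) → (GRASP, arm_extend)
try evStop: (GRASP, evStop) → (IDLE, lamp_flash)
try evError: (GRASP, evError) → (IDLE, motors_off)
try evDetect: (GRASP, evDetect) → (IDLE, arm_extend)  ← matches
try evClear: (GRASP, evClear) → (IDLE, motors_off)

evDetect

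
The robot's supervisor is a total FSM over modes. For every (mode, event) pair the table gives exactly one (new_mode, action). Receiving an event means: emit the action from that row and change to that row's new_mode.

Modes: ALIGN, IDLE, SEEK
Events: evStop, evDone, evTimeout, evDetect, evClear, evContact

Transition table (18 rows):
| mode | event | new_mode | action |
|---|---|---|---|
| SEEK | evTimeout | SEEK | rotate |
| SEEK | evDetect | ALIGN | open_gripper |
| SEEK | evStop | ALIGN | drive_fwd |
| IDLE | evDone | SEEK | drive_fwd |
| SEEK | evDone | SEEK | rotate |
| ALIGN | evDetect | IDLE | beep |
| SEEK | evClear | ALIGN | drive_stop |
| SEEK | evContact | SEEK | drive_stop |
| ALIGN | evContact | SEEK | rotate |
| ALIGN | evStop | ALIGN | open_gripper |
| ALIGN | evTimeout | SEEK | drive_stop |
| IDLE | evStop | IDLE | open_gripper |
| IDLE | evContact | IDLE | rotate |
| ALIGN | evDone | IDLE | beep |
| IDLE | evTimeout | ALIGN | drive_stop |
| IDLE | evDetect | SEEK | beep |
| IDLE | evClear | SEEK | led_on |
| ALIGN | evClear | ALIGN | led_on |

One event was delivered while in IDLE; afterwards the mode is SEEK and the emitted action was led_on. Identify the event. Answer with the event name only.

try evStop: (IDLE, evStop) → (IDLE, open_gripper)
try evDone: (IDLE, evDone) → (SEEK, drive_fwd)
try evTimeout: (IDLE, evTimeout) → (ALIGN, drive_stop)
try evDetect: (IDLE, evDetect) → (SEEK, beep)
try evClear: (IDLE, evClear) → (SEEK, led_on)  ← matches
try evContact: (IDLE, evContact) → (IDLE, rotate)

evClear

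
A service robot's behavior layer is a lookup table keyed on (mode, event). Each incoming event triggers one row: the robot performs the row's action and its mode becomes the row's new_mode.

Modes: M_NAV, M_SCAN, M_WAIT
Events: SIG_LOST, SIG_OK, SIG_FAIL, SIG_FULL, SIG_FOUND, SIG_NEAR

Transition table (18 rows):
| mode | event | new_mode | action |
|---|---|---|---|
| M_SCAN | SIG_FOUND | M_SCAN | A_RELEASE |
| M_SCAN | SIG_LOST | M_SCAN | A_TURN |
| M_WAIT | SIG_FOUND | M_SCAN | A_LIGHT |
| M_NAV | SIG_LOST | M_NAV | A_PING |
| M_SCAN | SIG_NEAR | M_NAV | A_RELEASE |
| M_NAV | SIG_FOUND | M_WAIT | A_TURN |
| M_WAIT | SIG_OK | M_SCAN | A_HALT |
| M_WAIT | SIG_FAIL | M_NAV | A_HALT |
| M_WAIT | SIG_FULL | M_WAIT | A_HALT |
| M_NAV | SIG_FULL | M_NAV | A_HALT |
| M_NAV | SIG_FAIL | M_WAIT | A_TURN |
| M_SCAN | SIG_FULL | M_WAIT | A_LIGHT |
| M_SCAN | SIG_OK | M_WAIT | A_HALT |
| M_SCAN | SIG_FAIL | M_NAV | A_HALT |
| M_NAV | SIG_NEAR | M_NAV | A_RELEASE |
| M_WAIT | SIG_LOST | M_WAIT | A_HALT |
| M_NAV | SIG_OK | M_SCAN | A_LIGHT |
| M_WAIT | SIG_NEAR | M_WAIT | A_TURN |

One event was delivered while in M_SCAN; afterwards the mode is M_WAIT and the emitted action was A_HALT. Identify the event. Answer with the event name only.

SIG_OK

try SIG_LOST: (M_SCAN, SIG_LOST) → (M_SCAN, A_TURN)
try SIG_OK: (M_SCAN, SIG_OK) → (M_WAIT, A_HALT)  ← matches
try SIG_FAIL: (M_SCAN, SIG_FAIL) → (M_NAV, A_HALT)
try SIG_FULL: (M_SCAN, SIG_FULL) → (M_WAIT, A_LIGHT)
try SIG_FOUND: (M_SCAN, SIG_FOUND) → (M_SCAN, A_RELEASE)
try SIG_NEAR: (M_SCAN, SIG_NEAR) → (M_NAV, A_RELEASE)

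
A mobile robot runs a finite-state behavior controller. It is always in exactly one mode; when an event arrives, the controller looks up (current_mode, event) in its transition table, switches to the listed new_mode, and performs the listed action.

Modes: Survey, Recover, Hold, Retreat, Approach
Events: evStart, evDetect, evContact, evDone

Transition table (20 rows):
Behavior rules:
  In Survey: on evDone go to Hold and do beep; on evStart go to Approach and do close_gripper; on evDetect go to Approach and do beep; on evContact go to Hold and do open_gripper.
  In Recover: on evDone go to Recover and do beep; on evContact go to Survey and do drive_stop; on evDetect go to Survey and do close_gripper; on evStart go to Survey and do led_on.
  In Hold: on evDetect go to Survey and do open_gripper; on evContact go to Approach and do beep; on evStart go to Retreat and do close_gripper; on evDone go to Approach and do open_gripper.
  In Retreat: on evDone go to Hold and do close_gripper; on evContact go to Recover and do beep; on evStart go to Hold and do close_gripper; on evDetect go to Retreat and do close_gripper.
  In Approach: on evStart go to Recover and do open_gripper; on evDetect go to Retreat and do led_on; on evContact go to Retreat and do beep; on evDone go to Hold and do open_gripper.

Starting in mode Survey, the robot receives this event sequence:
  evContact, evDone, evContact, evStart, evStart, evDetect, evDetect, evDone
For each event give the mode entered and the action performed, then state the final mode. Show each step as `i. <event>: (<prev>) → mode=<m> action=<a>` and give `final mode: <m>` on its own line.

1. evContact: (Survey) → mode=Hold action=open_gripper
2. evDone: (Hold) → mode=Approach action=open_gripper
3. evContact: (Approach) → mode=Retreat action=beep
4. evStart: (Retreat) → mode=Hold action=close_gripper
5. evStart: (Hold) → mode=Retreat action=close_gripper
6. evDetect: (Retreat) → mode=Retreat action=close_gripper
7. evDetect: (Retreat) → mode=Retreat action=close_gripper
8. evDone: (Retreat) → mode=Hold action=close_gripper

final mode: Hold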